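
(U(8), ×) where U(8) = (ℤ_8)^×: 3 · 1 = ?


Operation: multiplication mod 8
3 · 1 = (a × b) mod 8 with a = 3, b = 1

3 · 1 = 3


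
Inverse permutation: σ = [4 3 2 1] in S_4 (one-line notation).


To find σ⁻¹, swap domain and range:
σ(1) = 4 → σ⁻¹(4) = 1
σ(2) = 3 → σ⁻¹(3) = 2
σ(3) = 2 → σ⁻¹(2) = 3
σ(4) = 1 → σ⁻¹(1) = 4

σ⁻¹ = [4 3 2 1]


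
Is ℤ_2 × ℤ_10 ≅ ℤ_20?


Comparing ℤ_2 × ℤ_10 and ℤ_20:
gcd(2,10) = 2 ≠ 1. Max element order in ℤ_2×ℤ_10 is lcm(2,10) = 10 < 20, so it has no element of order 20

No, ℤ_2 × ℤ_10 ≇ ℤ_20


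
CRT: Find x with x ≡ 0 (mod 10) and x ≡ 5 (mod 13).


m₁ = 10, m₂ = 13, gcd = 1, so CRT applies. M = m₁·m₂ = 130
Let M₁ = M/m₁ = 13, M₂ = M/m₂ = 10
Find y₁ ≡ M₁⁻¹ (mod m₁): 13⁻¹ ≡ 7 (mod 10)
Find y₂ ≡ M₂⁻¹ (mod m₂): 10⁻¹ ≡ 4 (mod 13)
x = a₁·M₁·y₁ + a₂·M₂·y₂ = 0·13·7 + 5·10·4 = 200
Reduce mod 130: x ≡ 70
Check: 70 mod 10 = 0 ✓, 70 mod 13 = 5 ✓

x ≡ 70 (mod 130)


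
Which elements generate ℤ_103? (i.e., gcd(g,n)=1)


g generates ℤ_n iff gcd(g,n) = 1
Prime factors of 103: 103
Generators are g ∈ {1,...,102} not divisible by any of these primes.
Generators: {1, 2, 3, 4, 5, 6, 7, 8, 9, 10, 11, 12, 13, 14, 15, 16, 17, 18, 19, 20, 21, 22, 23, 24, 25, 26, 27, 28, 29, 30, 31, 32, 33, 34, 35, 36, 37, 38, 39, 40, 41, 42, 43, 44, 45, 46, 47, 48, 49, 50, 51, 52, 53, 54, 55, 56, 57, 58, 59, 60, 61, 62, 63, 64, 65, 66, 67, 68, 69, 70, 71, 72, 73, 74, 75, 76, 77, 78, 79, 80, 81, 82, 83, 84, 85, 86, 87, 88, 89, 90, 91, 92, 93, 94, 95, 96, 97, 98, 99, 100, 101, 102}
Number of generators = φ(103) = 102

Generators of ℤ_103 = {1, 2, 3, 4, 5, 6, 7, 8, 9, 10, 11, 12, 13, 14, 15, 16, 17, 18, 19, 20, 21, 22, 23, 24, 25, 26, 27, 28, 29, 30, 31, 32, 33, 34, 35, 36, 37, 38, 39, 40, 41, 42, 43, 44, 45, 46, 47, 48, 49, 50, 51, 52, 53, 54, 55, 56, 57, 58, 59, 60, 61, 62, 63, 64, 65, 66, 67, 68, 69, 70, 71, 72, 73, 74, 75, 76, 77, 78, 79, 80, 81, 82, 83, 84, 85, 86, 87, 88, 89, 90, 91, 92, 93, 94, 95, 96, 97, 98, 99, 100, 101, 102}


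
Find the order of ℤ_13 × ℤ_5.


|A × B| = |A| · |B|
|ℤ_13 × ℤ_5| = 13 × 5 = 65

|ℤ_13 × ℤ_5| = 65


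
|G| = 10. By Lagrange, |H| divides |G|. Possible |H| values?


Lagrange's theorem: |H| divides |G|
|G| = 10
Divisors of 10: 1, 2, 5, 10

Possible subgroup orders: {1, 2, 5, 10}


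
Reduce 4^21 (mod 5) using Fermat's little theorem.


Fermat's little theorem: if p is prime and gcd(a,p)=1, then a^(p-1) ≡ 1 (mod p)
p = 5 is prime, gcd(4,5) = 1
Reduce exponent: 21 mod 4 = 1
So 4^21 ≡ 4^1 (mod 5)
4^1 mod 5 = 4

4^21 ≡ 4 (mod 5)


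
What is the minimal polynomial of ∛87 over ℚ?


∛87 satisfies x³ - 87 = 0, irreducible over ℚ (no rational root; 87 is not a perfect cube)

Minimal polynomial: x³ - 87


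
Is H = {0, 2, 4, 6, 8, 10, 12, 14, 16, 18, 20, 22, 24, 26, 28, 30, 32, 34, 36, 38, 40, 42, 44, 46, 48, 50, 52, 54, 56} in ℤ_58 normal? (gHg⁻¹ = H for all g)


H = {0, 2, 4, 6, 8, 10, 12, 14, 16, 18, 20, 22, 24, 26, 28, 30, 32, 34, 36, 38, 40, 42, 44, 46, 48, 50, 52, 54, 56} in ℤ_58
ℤ_58 is abelian; every subgroup of an abelian group is normal

Yes, normal subgroup


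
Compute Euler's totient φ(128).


Factor n: 128 = 2^7
φ(n) = n · ∏(1 - 1/p) over distinct primes p | n
φ(128) = 128 · (1 - 1/2) = 64

φ(128) = 64


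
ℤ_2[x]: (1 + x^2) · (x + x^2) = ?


Expand and collect like terms; reduce coefficients mod 2:
x^0: 1·0 = 0 ≡ 0 (mod 2)
x^1: 1·1 + 0·0 = 1 ≡ 1 (mod 2)
x^2: 1·1 + 0·1 + 1·0 = 1 ≡ 1 (mod 2)
x^3: 0·1 + 1·1 = 1 ≡ 1 (mod 2)
x^4: 1·1 = 1 ≡ 1 (mod 2)
Result: x + x^2 + x^3 + x^4

f · g = x + x^2 + x^3 + x^4


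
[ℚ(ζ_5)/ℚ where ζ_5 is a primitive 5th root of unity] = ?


[ℚ(ζ_n):ℚ] = deg Φ_n(x) = φ(n). Here φ(5) = 4

[ℚ(ζ_5)/ℚ where ζ_5 is a primitive 5th root of unity] = 4


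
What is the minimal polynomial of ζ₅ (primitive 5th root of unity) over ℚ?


ζ₅ is a root of Φ₅(x) = x⁴ + x³ + x² + x + 1, irreducible over ℚ

Minimal polynomial: x⁴ + x³ + x² + x + 1


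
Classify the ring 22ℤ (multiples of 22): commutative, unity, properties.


22ℤ is a commutative ring under +,× but has no multiplicative identity (1 ∉ 22ℤ); it has no zero divisors, but without unity it is not an integral domain
Commutative: Yes
Integral domain: No
Has unity: No

22ℤ (multiples of 22): Commutative=Yes, Unity=No


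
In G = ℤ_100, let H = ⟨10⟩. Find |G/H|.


|⟨10⟩| = n / gcd(10, 100) = 100 / 10 = 10
H is normal (ℤ_100 is abelian).
|G/H| = |G| / |H| = 100 / 10 = 10

|G/H| = 10


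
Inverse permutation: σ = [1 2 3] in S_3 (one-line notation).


To find σ⁻¹, swap domain and range:
σ(1) = 1 → σ⁻¹(1) = 1
σ(2) = 2 → σ⁻¹(2) = 2
σ(3) = 3 → σ⁻¹(3) = 3

σ⁻¹ = [1 2 3]


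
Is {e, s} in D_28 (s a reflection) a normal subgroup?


H = {e, s} in D_28 (s a reflection)
r·s·r⁻¹ = sr⁻² ≠ s for n ≥ 3, so {e, s} is not closed under conjugation

No, not a normal subgroup


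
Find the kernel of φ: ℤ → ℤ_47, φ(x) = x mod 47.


Kernel = preimage of identity
ker(φ) = {x ∈ ℤ : x ≡ 0 (mod 47)} = 47ℤ = {0, ±47, ±94, ...}

ker(φ) = 47ℤ


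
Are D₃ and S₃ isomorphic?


Comparing D₃ and S₃:
Both are the unique non-abelian group of order 6

Yes, D₃ ≅ S₃


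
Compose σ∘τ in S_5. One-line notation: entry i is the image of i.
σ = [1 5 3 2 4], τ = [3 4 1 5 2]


σ∘τ: apply τ first, then σ
1 →τ 3 →σ 3
2 →τ 4 →σ 2
3 →τ 1 →σ 1
4 →τ 5 →σ 4
5 →τ 2 →σ 5

σ∘τ = [3 2 1 4 5]


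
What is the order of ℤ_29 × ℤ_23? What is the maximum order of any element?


|ℤ_29 × ℤ_23| = 29 × 23 = 667
Max element order = lcm(29,23) = 667
Cyclic? Yes (gcd=1)

|ℤ_29×ℤ_23| = 667, max element order = 667


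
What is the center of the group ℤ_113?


Z(G) = {g ∈ G | gx = xg for all x ∈ G}
ℤ_113 is abelian, so Z(G) = G

Z(ℤ_113) = ℤ_113


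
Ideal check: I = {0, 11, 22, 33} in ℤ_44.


Check ideal conditions for I = {0, 11, 22, 33} in ℤ_44:
(1) I is an additive subgroup? Yes
(2) For r ∈ ℤ_44 and a ∈ I: r·a ∈ I? Yes

Yes, I is an ideal of ℤ_44


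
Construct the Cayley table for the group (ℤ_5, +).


Elements: {0, 1, 2, 3, 4}
Operation: addition mod 5
Entry (a, b) = (a + b) mod 5

Cayley table:
  | 0 | 1 | 2 | 3 | 4
0 | 0 | 1 | 2 | 3 | 4
1 | 1 | 2 | 3 | 4 | 0
2 | 2 | 3 | 4 | 0 | 1
3 | 3 | 4 | 0 | 1 | 2
4 | 4 | 0 | 1 | 2 | 3


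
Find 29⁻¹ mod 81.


Use the extended Euclidean algorithm to write 1 = 29·s + 81·t; then s mod 81 is the inverse.
Euclidean algorithm:
  29 = 0·81 + 29
  81 = 2·29 + 23
  29 = 1·23 + 6
  23 = 3·6 + 5
  6 = 1·5 + 1
  5 = 5·1 + 0
gcd(29,81) = 1
Back-substitution gives: 29·(14) + 81·(-5) = 1
So 29⁻¹ ≡ 14 ≡ 14 (mod 81)
Check: 29 × 14 = 406 ≡ 1 (mod 81) ✓

29⁻¹ ≡ 14 (mod 81)


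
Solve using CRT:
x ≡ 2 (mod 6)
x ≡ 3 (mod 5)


m₁ = 6, m₂ = 5, gcd = 1, so CRT applies. M = m₁·m₂ = 30
Let M₁ = M/m₁ = 5, M₂ = M/m₂ = 6
Find y₁ ≡ M₁⁻¹ (mod m₁): 5⁻¹ ≡ 5 (mod 6)
Find y₂ ≡ M₂⁻¹ (mod m₂): 6⁻¹ ≡ 1 (mod 5)
x = a₁·M₁·y₁ + a₂·M₂·y₂ = 2·5·5 + 3·6·1 = 68
Reduce mod 30: x ≡ 8
Check: 8 mod 6 = 2 ✓, 8 mod 5 = 3 ✓

x ≡ 8 (mod 30)


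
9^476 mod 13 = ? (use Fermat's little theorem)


Fermat's little theorem: if p is prime and gcd(a,p)=1, then a^(p-1) ≡ 1 (mod p)
p = 13 is prime, gcd(9,13) = 1
Reduce exponent: 476 mod 12 = 8
So 9^476 ≡ 9^8 (mod 13)
9^8 mod 13 = 3

9^476 ≡ 3 (mod 13)


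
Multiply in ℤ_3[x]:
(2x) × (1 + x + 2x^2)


Expand and collect like terms; reduce coefficients mod 3:
x^0: 0·1 = 0 ≡ 0 (mod 3)
x^1: 0·1 + 2·1 = 2 ≡ 2 (mod 3)
x^2: 0·2 + 2·1 = 2 ≡ 2 (mod 3)
x^3: 2·2 = 4 ≡ 1 (mod 3)
Result: 2x + 2x^2 + x^3

f · g = 2x + 2x^2 + x^3


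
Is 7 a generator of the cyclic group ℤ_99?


g generates ℤ_n iff gcd(g, n) = 1
gcd(7, 99) = 1
Since gcd = 1, 7 is a generator.

Yes, 7 generates ℤ_99


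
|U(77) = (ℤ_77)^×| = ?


U(n) is the group of units mod n; |U(n)| = φ(n)
|U(77)| = φ(77) = 60

|U(77) = (ℤ_77)^×| = 60


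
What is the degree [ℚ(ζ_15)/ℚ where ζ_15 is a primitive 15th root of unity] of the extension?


[ℚ(ζ_n):ℚ] = deg Φ_n(x) = φ(n). Here φ(15) = 8

[ℚ(ζ_15)/ℚ where ζ_15 is a primitive 15th root of unity] = 8


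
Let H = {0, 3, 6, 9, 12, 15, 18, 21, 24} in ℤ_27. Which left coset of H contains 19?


19 + H = {19 + h (mod 27) : h ∈ H}
19+0=19, 19+3=22, 19+6=25, 19+9=1, 19+12=4, 19+15=7, 19+18=10, 19+21=13, 19+24=16
19 + H = {1, 4, 7, 10, 13, 16, 19, 22, 25} = 1 + H

19 + H = {1, 4, 7, 10, 13, 16, 19, 22, 25}


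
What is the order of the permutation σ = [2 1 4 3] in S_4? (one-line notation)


Cycle decomposition: (1 2) (3 4)
Cycle lengths: 2, 2
Order = lcm(2, 2) = 2

ord(σ) = 2


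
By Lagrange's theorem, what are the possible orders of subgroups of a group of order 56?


Lagrange's theorem: |H| divides |G|
|G| = 56
Divisors of 56: 1, 2, 4, 7, 8, 14, 28, 56

Possible subgroup orders: {1, 2, 4, 7, 8, 14, 28, 56}


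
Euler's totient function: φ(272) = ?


Factor n: 272 = 2^4 × 17
φ(n) = n · ∏(1 - 1/p) over distinct primes p | n
φ(272) = 272 · (1 - 1/2) · (1 - 1/17) = 128

φ(272) = 128


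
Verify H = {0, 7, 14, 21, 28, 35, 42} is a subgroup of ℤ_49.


Subgroup test for H = {0, 7, 14, 21, 28, 35, 42} in (ℤ_49, +):
(1) 0 ∈ H? Yes
(2) Closure: for all a,b ∈ H, (a+b) mod 49 ∈ H? Yes
(3) Inverses: for all a ∈ H, -a mod 49 ∈ H? Yes

Yes, H is a subgroup of ℤ_49


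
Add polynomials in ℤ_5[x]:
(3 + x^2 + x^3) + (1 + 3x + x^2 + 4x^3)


Add coefficients mod 5:
x^0: 3 + 1 = 4 (mod 5)
x^1: 0 + 3 = 3 (mod 5)
x^2: 1 + 1 = 2 (mod 5)
x^3: 1 + 4 = 0 (mod 5)
Result: 4 + 3x + 2x^2

f + g = 4 + 3x + 2x^2


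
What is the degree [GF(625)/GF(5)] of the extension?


GF(625) = GF(5^4), so the extension degree is 4

[GF(625)/GF(5)] = 4


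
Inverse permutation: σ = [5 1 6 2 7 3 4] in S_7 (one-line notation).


To find σ⁻¹, swap domain and range:
σ(1) = 5 → σ⁻¹(5) = 1
σ(2) = 1 → σ⁻¹(1) = 2
σ(3) = 6 → σ⁻¹(6) = 3
σ(4) = 2 → σ⁻¹(2) = 4
σ(5) = 7 → σ⁻¹(7) = 5
σ(6) = 3 → σ⁻¹(3) = 6
σ(7) = 4 → σ⁻¹(4) = 7

σ⁻¹ = [2 4 6 7 1 3 5]


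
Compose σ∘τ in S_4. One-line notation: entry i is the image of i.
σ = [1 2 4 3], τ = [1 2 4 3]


σ∘τ: apply τ first, then σ
1 →τ 1 →σ 1
2 →τ 2 →σ 2
3 →τ 4 →σ 3
4 →τ 3 →σ 4

σ∘τ = [1 2 3 4]


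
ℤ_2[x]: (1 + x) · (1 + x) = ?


Expand and collect like terms; reduce coefficients mod 2:
x^0: 1·1 = 1 ≡ 1 (mod 2)
x^1: 1·1 + 1·1 = 2 ≡ 0 (mod 2)
x^2: 1·1 = 1 ≡ 1 (mod 2)
Result: 1 + x^2

f · g = 1 + x^2


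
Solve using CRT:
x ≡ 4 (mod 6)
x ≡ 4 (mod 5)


m₁ = 6, m₂ = 5, gcd = 1, so CRT applies. M = m₁·m₂ = 30
Let M₁ = M/m₁ = 5, M₂ = M/m₂ = 6
Find y₁ ≡ M₁⁻¹ (mod m₁): 5⁻¹ ≡ 5 (mod 6)
Find y₂ ≡ M₂⁻¹ (mod m₂): 6⁻¹ ≡ 1 (mod 5)
x = a₁·M₁·y₁ + a₂·M₂·y₂ = 4·5·5 + 4·6·1 = 124
Reduce mod 30: x ≡ 4
Check: 4 mod 6 = 4 ✓, 4 mod 5 = 4 ✓

x ≡ 4 (mod 30)


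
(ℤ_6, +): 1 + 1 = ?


Operation: addition mod 6
1 + 1 = (a + b) mod 6 with a = 1, b = 1

1 + 1 = 2


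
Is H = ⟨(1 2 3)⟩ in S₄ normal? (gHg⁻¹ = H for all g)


H = ⟨(1 2 3)⟩ in S₄
(1 4)(1 2 3)(1 4)⁻¹ = (4 2 3) ∉ ⟨(1 2 3)⟩

No, not a normal subgroup


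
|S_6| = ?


|S_n| = n! (number of permutations of n symbols)
|S_6| = 6! = 720

|S_6| = 720


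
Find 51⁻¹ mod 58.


Use the extended Euclidean algorithm to write 1 = 51·s + 58·t; then s mod 58 is the inverse.
Euclidean algorithm:
  51 = 0·58 + 51
  58 = 1·51 + 7
  51 = 7·7 + 2
  7 = 3·2 + 1
  2 = 2·1 + 0
gcd(51,58) = 1
Back-substitution gives: 51·(-25) + 58·(22) = 1
So 51⁻¹ ≡ -25 ≡ 33 (mod 58)
Check: 51 × 33 = 1683 ≡ 1 (mod 58) ✓

51⁻¹ ≡ 33 (mod 58)


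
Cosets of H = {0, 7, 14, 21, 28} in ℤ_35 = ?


H = {0, 7, 14, 21, 28}, |H| = 5
Number of cosets = |G|/|H| = 35/5 = 7
0 + H = {0, 7, 14, 21, 28}
1 + H = {1, 8, 15, 22, 29}
2 + H = {2, 9, 16, 23, 30}
3 + H = {3, 10, 17, 24, 31}
4 + H = {4, 11, 18, 25, 32}
5 + H = {5, 12, 19, 26, 33}
6 + H = {6, 13, 20, 27, 34}

Cosets: 0+H={0,7,14,21,28}; 1+H={1,8,15,22,29}; 2+H={2,9,16,23,30}; 3+H={3,10,17,24,31}; 4+H={4,11,18,25,32}; 5+H={5,12,19,26,33}; 6+H={6,13,20,27,34}


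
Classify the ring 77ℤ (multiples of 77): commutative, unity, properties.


77ℤ is a commutative ring under +,× but has no multiplicative identity (1 ∉ 77ℤ); it has no zero divisors, but without unity it is not an integral domain
Commutative: Yes
Integral domain: No
Has unity: No

77ℤ (multiples of 77): Commutative=Yes, Unity=No


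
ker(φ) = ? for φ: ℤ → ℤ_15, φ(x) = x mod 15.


Kernel = preimage of identity
ker(φ) = {x ∈ ℤ : x ≡ 0 (mod 15)} = 15ℤ = {0, ±15, ±30, ...}

ker(φ) = 15ℤ


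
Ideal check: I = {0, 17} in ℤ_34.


Check ideal conditions for I = {0, 17} in ℤ_34:
(1) I is an additive subgroup? Yes
(2) For r ∈ ℤ_34 and a ∈ I: r·a ∈ I? Yes

Yes, I is an ideal of ℤ_34


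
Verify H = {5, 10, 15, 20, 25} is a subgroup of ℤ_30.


Subgroup test for H = {5, 10, 15, 20, 25} in (ℤ_30, +):
(1) 0 ∈ H? No
(2) Closure: for all a,b ∈ H, (a+b) mod 30 ∈ H? No  [counterexample: 5 + 25 = 0 ∉ H]
(3) Inverses: for all a ∈ H, -a mod 30 ∈ H? Yes

No, H is not a subgroup of ℤ_30


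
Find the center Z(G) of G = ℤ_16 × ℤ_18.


Z(G) = {g ∈ G | gx = xg for all x ∈ G}
Direct product of abelian groups is abelian, so Z(G) = G

Z(ℤ_16 × ℤ_18) = ℤ_16 × ℤ_18


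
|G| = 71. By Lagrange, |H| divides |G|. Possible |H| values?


Lagrange's theorem: |H| divides |G|
|G| = 71
Divisors of 71: 1, 71

Possible subgroup orders: {1, 71}


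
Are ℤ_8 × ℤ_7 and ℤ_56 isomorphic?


Comparing ℤ_8 × ℤ_7 and ℤ_56:
gcd(8,7) = 1, so ℤ_8 × ℤ_7 ≅ ℤ_56 (CRT)

Yes, ℤ_8 × ℤ_7 ≅ ℤ_56


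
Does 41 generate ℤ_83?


g generates ℤ_n iff gcd(g, n) = 1
gcd(41, 83) = 1
Since gcd = 1, 41 is a generator.

Yes, 41 generates ℤ_83


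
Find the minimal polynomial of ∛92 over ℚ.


∛92 satisfies x³ - 92 = 0, irreducible over ℚ (no rational root; 92 is not a perfect cube)

Minimal polynomial: x³ - 92


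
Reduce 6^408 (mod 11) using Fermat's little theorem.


Fermat's little theorem: if p is prime and gcd(a,p)=1, then a^(p-1) ≡ 1 (mod p)
p = 11 is prime, gcd(6,11) = 1
Reduce exponent: 408 mod 10 = 8
So 6^408 ≡ 6^8 (mod 11)
6^8 mod 11 = 4

6^408 ≡ 4 (mod 11)


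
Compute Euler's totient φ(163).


Factor n: 163 = 163
φ(n) = n · ∏(1 - 1/p) over distinct primes p | n
φ(163) = 163 · (1 - 1/163) = 162

φ(163) = 162


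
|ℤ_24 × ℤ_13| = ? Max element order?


|ℤ_24 × ℤ_13| = 24 × 13 = 312
Max element order = lcm(24,13) = 312
Cyclic? Yes (gcd=1)

|ℤ_24×ℤ_13| = 312, max element order = 312


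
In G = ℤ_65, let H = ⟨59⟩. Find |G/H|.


|⟨59⟩| = n / gcd(59, 65) = 65 / 1 = 65
H is normal (ℤ_65 is abelian).
|G/H| = |G| / |H| = 65 / 65 = 1

|G/H| = 1


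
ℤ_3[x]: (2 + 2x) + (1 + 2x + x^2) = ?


Add coefficients mod 3:
x^0: 2 + 1 = 0 (mod 3)
x^1: 2 + 2 = 1 (mod 3)
x^2: 0 + 1 = 1 (mod 3)
Result: x + x^2

f + g = x + x^2


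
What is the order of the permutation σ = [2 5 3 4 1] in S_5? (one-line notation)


Cycle decomposition: (1 2 5)
Cycle lengths: 3
Order = lcm(3) = 3

ord(σ) = 3


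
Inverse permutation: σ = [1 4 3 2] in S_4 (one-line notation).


To find σ⁻¹, swap domain and range:
σ(1) = 1 → σ⁻¹(1) = 1
σ(2) = 4 → σ⁻¹(4) = 2
σ(3) = 3 → σ⁻¹(3) = 3
σ(4) = 2 → σ⁻¹(2) = 4

σ⁻¹ = [1 4 3 2]


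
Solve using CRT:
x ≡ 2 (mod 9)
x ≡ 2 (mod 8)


m₁ = 9, m₂ = 8, gcd = 1, so CRT applies. M = m₁·m₂ = 72
Let M₁ = M/m₁ = 8, M₂ = M/m₂ = 9
Find y₁ ≡ M₁⁻¹ (mod m₁): 8⁻¹ ≡ 8 (mod 9)
Find y₂ ≡ M₂⁻¹ (mod m₂): 9⁻¹ ≡ 1 (mod 8)
x = a₁·M₁·y₁ + a₂·M₂·y₂ = 2·8·8 + 2·9·1 = 146
Reduce mod 72: x ≡ 2
Check: 2 mod 9 = 2 ✓, 2 mod 8 = 2 ✓

x ≡ 2 (mod 72)


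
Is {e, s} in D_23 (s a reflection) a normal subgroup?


H = {e, s} in D_23 (s a reflection)
r·s·r⁻¹ = sr⁻² ≠ s for n ≥ 3, so {e, s} is not closed under conjugation

No, not a normal subgroup


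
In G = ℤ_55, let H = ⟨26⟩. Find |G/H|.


|⟨26⟩| = n / gcd(26, 55) = 55 / 1 = 55
H is normal (ℤ_55 is abelian).
|G/H| = |G| / |H| = 55 / 55 = 1

|G/H| = 1


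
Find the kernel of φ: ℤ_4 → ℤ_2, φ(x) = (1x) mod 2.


Kernel = preimage of identity
ker(φ) = {x ∈ ℤ_4 : 1x ≡ 0 (mod 2)}. Since 2 | 4, φ is well-defined. The kernel is the cyclic subgroup ⟨2⟩ of ℤ_4 (order 2), i.e. {0, 2}

ker(φ) = {0, 2}


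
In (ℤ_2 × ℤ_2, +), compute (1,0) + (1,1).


Operation: componentwise addition mod (2, 2)
(1,0) + (1,1) = ((a₁+b₁) mod 2, (a₂+b₂) mod 2) with a = (1,0), b = (1,1)

(1,0) + (1,1) = (0,1)


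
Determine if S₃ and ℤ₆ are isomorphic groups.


Comparing S₃ and ℤ₆:
S₃ is non-abelian, ℤ₆ is abelian

No, S₃ ≇ ℤ₆


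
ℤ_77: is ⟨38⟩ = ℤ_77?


g generates ℤ_n iff gcd(g, n) = 1
gcd(38, 77) = 1
Since gcd = 1, 38 is a generator.

Yes, 38 generates ℤ_77


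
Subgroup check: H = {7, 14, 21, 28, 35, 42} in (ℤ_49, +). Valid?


Subgroup test for H = {7, 14, 21, 28, 35, 42} in (ℤ_49, +):
(1) 0 ∈ H? No
(2) Closure: for all a,b ∈ H, (a+b) mod 49 ∈ H? No  [counterexample: 7 + 42 = 0 ∉ H]
(3) Inverses: for all a ∈ H, -a mod 49 ∈ H? Yes

No, H is not a subgroup of ℤ_49


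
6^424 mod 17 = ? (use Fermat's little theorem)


Fermat's little theorem: if p is prime and gcd(a,p)=1, then a^(p-1) ≡ 1 (mod p)
p = 17 is prime, gcd(6,17) = 1
Reduce exponent: 424 mod 16 = 8
So 6^424 ≡ 6^8 (mod 17)
6^8 mod 17 = 16

6^424 ≡ 16 (mod 17)


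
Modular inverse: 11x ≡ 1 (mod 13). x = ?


Use the extended Euclidean algorithm to write 1 = 11·s + 13·t; then s mod 13 is the inverse.
Euclidean algorithm:
  11 = 0·13 + 11
  13 = 1·11 + 2
  11 = 5·2 + 1
  2 = 2·1 + 0
gcd(11,13) = 1
Back-substitution gives: 11·(6) + 13·(-5) = 1
So 11⁻¹ ≡ 6 ≡ 6 (mod 13)
Check: 11 × 6 = 66 ≡ 1 (mod 13) ✓

11⁻¹ ≡ 6 (mod 13)


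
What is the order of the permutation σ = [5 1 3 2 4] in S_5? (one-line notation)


Cycle decomposition: (1 5 4 2)
Cycle lengths: 4
Order = lcm(4) = 4

ord(σ) = 4


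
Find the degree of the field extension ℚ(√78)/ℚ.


√78 has minimal polynomial x² - 78 (irreducible over ℚ since 78 is squarefree)

[ℚ(√78)/ℚ] = 2


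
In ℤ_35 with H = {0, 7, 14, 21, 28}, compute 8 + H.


8 + H = {8 + h (mod 35) : h ∈ H}
8+0=8, 8+7=15, 8+14=22, 8+21=29, 8+28=1
8 + H = {1, 8, 15, 22, 29} = 1 + H

8 + H = {1, 8, 15, 22, 29}


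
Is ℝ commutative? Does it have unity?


ℝ is a field: commutative, has unity, every nonzero element is a unit (hence an integral domain)
Commutative: Yes
Integral domain: Yes
Has unity: Yes

ℝ: Commutative=Yes, Unity=Yes


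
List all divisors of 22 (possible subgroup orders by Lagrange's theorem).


Lagrange's theorem: |H| divides |G|
|G| = 22
Divisors of 22: 1, 2, 11, 22

Possible subgroup orders: {1, 2, 11, 22}


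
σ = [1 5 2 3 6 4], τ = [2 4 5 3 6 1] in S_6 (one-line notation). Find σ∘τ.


σ∘τ: apply τ first, then σ
1 →τ 2 →σ 5
2 →τ 4 →σ 3
3 →τ 5 →σ 6
4 →τ 3 →σ 2
5 →τ 6 →σ 4
6 →τ 1 →σ 1

σ∘τ = [5 3 6 2 4 1]


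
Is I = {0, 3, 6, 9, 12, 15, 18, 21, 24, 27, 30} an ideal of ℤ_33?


Check ideal conditions for I = {0, 3, 6, 9, 12, 15, 18, 21, 24, 27, 30} in ℤ_33:
(1) I is an additive subgroup? Yes
(2) For r ∈ ℤ_33 and a ∈ I: r·a ∈ I? Yes

Yes, I is an ideal of ℤ_33


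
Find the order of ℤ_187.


ℤ_n has n elements.

|ℤ_187| = 187


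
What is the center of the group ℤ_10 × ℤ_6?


Z(G) = {g ∈ G | gx = xg for all x ∈ G}
Direct product of abelian groups is abelian, so Z(G) = G

Z(ℤ_10 × ℤ_6) = ℤ_10 × ℤ_6


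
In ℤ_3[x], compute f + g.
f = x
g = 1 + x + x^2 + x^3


Add coefficients mod 3:
x^0: 0 + 1 = 1 (mod 3)
x^1: 1 + 1 = 2 (mod 3)
x^2: 0 + 1 = 1 (mod 3)
x^3: 0 + 1 = 1 (mod 3)
Result: 1 + 2x + x^2 + x^3

f + g = 1 + 2x + x^2 + x^3


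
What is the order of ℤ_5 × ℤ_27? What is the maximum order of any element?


|ℤ_5 × ℤ_27| = 5 × 27 = 135
Max element order = lcm(5,27) = 135
Cyclic? Yes (gcd=1)

|ℤ_5×ℤ_27| = 135, max element order = 135


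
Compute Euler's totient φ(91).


Factor n: 91 = 7 × 13
φ(n) = n · ∏(1 - 1/p) over distinct primes p | n
φ(91) = 91 · (1 - 1/7) · (1 - 1/13) = 72

φ(91) = 72


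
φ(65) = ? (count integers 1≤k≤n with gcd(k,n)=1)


Factor n: 65 = 5 × 13
φ(n) = n · ∏(1 - 1/p) over distinct primes p | n
φ(65) = 65 · (1 - 1/5) · (1 - 1/13) = 48

φ(65) = 48


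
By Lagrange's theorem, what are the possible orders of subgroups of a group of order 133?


Lagrange's theorem: |H| divides |G|
|G| = 133
Divisors of 133: 1, 7, 19, 133

Possible subgroup orders: {1, 7, 19, 133}


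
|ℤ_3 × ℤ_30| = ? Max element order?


|ℤ_3 × ℤ_30| = 3 × 30 = 90
Max element order = lcm(3,30) = 30
Cyclic? No (gcd=3)

|ℤ_3×ℤ_30| = 90, max element order = 30


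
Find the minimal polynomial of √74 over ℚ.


√74 satisfies x² - 74 = 0, irreducible over ℚ since 74 is squarefree

Minimal polynomial: x² - 74


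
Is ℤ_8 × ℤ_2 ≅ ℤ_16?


Comparing ℤ_8 × ℤ_2 and ℤ_16:
gcd(8,2) = 2 ≠ 1. Max element order in ℤ_8×ℤ_2 is lcm(8,2) = 8 < 16, so it has no element of order 16

No, ℤ_8 × ℤ_2 ≇ ℤ_16


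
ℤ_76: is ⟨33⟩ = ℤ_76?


g generates ℤ_n iff gcd(g, n) = 1
gcd(33, 76) = 1
Since gcd = 1, 33 is a generator.

Yes, 33 generates ℤ_76


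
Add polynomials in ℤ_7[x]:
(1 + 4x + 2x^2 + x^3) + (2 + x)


Add coefficients mod 7:
x^0: 1 + 2 = 3 (mod 7)
x^1: 4 + 1 = 5 (mod 7)
x^2: 2 + 0 = 2 (mod 7)
x^3: 1 + 0 = 1 (mod 7)
Result: 3 + 5x + 2x^2 + x^3

f + g = 3 + 5x + 2x^2 + x^3


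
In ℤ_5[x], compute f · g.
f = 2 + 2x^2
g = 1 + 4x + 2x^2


Expand and collect like terms; reduce coefficients mod 5:
x^0: 2·1 = 2 ≡ 2 (mod 5)
x^1: 2·4 + 0·1 = 8 ≡ 3 (mod 5)
x^2: 2·2 + 0·4 + 2·1 = 6 ≡ 1 (mod 5)
x^3: 0·2 + 2·4 = 8 ≡ 3 (mod 5)
x^4: 2·2 = 4 ≡ 4 (mod 5)
Result: 2 + 3x + x^2 + 3x^3 + 4x^4

f · g = 2 + 3x + x^2 + 3x^3 + 4x^4


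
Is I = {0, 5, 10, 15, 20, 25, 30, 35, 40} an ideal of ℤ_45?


Check ideal conditions for I = {0, 5, 10, 15, 20, 25, 30, 35, 40} in ℤ_45:
(1) I is an additive subgroup? Yes
(2) For r ∈ ℤ_45 and a ∈ I: r·a ∈ I? Yes

Yes, I is an ideal of ℤ_45


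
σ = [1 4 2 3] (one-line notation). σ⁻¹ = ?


To find σ⁻¹, swap domain and range:
σ(1) = 1 → σ⁻¹(1) = 1
σ(2) = 4 → σ⁻¹(4) = 2
σ(3) = 2 → σ⁻¹(2) = 3
σ(4) = 3 → σ⁻¹(3) = 4

σ⁻¹ = [1 3 4 2]


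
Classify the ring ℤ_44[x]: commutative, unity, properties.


ℤ_44 has zero divisors (2·22 ≡ 0), and these lift to constant zero divisors in ℤ_44[x]; so not an integral domain
Commutative: Yes
Integral domain: No
Has unity: Yes

ℤ_44[x]: Commutative=Yes, Unity=Yes


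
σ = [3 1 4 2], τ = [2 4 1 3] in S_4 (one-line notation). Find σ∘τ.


σ∘τ: apply τ first, then σ
1 →τ 2 →σ 1
2 →τ 4 →σ 2
3 →τ 1 →σ 3
4 →τ 3 →σ 4

σ∘τ = [1 2 3 4]


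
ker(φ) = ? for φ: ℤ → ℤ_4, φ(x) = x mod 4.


Kernel = preimage of identity
ker(φ) = {x ∈ ℤ : x ≡ 0 (mod 4)} = 4ℤ = {0, ±4, ±8, ...}

ker(φ) = 4ℤ


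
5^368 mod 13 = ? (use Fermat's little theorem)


Fermat's little theorem: if p is prime and gcd(a,p)=1, then a^(p-1) ≡ 1 (mod p)
p = 13 is prime, gcd(5,13) = 1
Reduce exponent: 368 mod 12 = 8
So 5^368 ≡ 5^8 (mod 13)
5^8 mod 13 = 1

5^368 ≡ 1 (mod 13)


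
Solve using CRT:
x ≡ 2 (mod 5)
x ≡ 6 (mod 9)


m₁ = 5, m₂ = 9, gcd = 1, so CRT applies. M = m₁·m₂ = 45
Let M₁ = M/m₁ = 9, M₂ = M/m₂ = 5
Find y₁ ≡ M₁⁻¹ (mod m₁): 9⁻¹ ≡ 4 (mod 5)
Find y₂ ≡ M₂⁻¹ (mod m₂): 5⁻¹ ≡ 2 (mod 9)
x = a₁·M₁·y₁ + a₂·M₂·y₂ = 2·9·4 + 6·5·2 = 132
Reduce mod 45: x ≡ 42
Check: 42 mod 5 = 2 ✓, 42 mod 9 = 6 ✓

x ≡ 42 (mod 45)


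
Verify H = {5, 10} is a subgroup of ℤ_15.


Subgroup test for H = {5, 10} in (ℤ_15, +):
(1) 0 ∈ H? No
(2) Closure: for all a,b ∈ H, (a+b) mod 15 ∈ H? No  [counterexample: 5 + 10 = 0 ∉ H]
(3) Inverses: for all a ∈ H, -a mod 15 ∈ H? Yes

No, H is not a subgroup of ℤ_15


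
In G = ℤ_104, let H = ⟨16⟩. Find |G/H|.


|⟨16⟩| = n / gcd(16, 104) = 104 / 8 = 13
H is normal (ℤ_104 is abelian).
|G/H| = |G| / |H| = 104 / 13 = 8

|G/H| = 8


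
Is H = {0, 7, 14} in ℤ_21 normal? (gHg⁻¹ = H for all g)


H = {0, 7, 14} in ℤ_21
ℤ_21 is abelian; every subgroup of an abelian group is normal

Yes, normal subgroup


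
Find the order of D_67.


|D_n| = 2n (n rotations and n reflections)
|D_67| = 2×67 = 134

|D_67| = 134


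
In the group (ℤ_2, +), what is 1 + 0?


Operation: addition mod 2
1 + 0 = (a + b) mod 2 with a = 1, b = 0

1 + 0 = 1


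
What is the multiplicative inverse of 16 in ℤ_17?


Use the extended Euclidean algorithm to write 1 = 16·s + 17·t; then s mod 17 is the inverse.
Euclidean algorithm:
  16 = 0·17 + 16
  17 = 1·16 + 1
  16 = 16·1 + 0
gcd(16,17) = 1
Back-substitution gives: 16·(-1) + 17·(1) = 1
So 16⁻¹ ≡ -1 ≡ 16 (mod 17)
Check: 16 × 16 = 256 ≡ 1 (mod 17) ✓

16⁻¹ ≡ 16 (mod 17)


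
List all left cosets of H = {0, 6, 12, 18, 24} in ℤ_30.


H = {0, 6, 12, 18, 24}, |H| = 5
Number of cosets = |G|/|H| = 30/5 = 6
0 + H = {0, 6, 12, 18, 24}
1 + H = {1, 7, 13, 19, 25}
2 + H = {2, 8, 14, 20, 26}
3 + H = {3, 9, 15, 21, 27}
4 + H = {4, 10, 16, 22, 28}
5 + H = {5, 11, 17, 23, 29}

Cosets: 0+H={0,6,12,18,24}; 1+H={1,7,13,19,25}; 2+H={2,8,14,20,26}; 3+H={3,9,15,21,27}; 4+H={4,10,16,22,28}; 5+H={5,11,17,23,29}


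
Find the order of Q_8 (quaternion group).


Q_8 = {±1, ±i, ±j, ±k}
|Q_8| = 8

|Q_8 (quaternion group)| = 8


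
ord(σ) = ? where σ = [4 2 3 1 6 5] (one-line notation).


Cycle decomposition: (1 4) (5 6)
Cycle lengths: 2, 2
Order = lcm(2, 2) = 2

ord(σ) = 2


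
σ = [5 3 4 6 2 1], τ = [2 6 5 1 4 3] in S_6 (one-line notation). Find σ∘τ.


σ∘τ: apply τ first, then σ
1 →τ 2 →σ 3
2 →τ 6 →σ 1
3 →τ 5 →σ 2
4 →τ 1 →σ 5
5 →τ 4 →σ 6
6 →τ 3 →σ 4

σ∘τ = [3 1 2 5 6 4]


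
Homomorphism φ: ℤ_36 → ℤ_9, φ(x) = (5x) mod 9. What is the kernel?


Kernel = preimage of identity
ker(φ) = {x ∈ ℤ_36 : 5x ≡ 0 (mod 9)}. Since 9 | 36, φ is well-defined. The kernel is the cyclic subgroup ⟨9⟩ of ℤ_36 (order 4), i.e. {0, 9, 18, 27}

ker(φ) = {0, 9, 18, 27}


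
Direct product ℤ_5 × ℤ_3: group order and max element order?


|ℤ_5 × ℤ_3| = 5 × 3 = 15
Max element order = lcm(5,3) = 15
Cyclic? Yes (gcd=1)

|ℤ_5×ℤ_3| = 15, max element order = 15


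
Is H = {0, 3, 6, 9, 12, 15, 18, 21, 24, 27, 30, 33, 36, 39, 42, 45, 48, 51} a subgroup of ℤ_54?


Subgroup test for H = {0, 3, 6, 9, 12, 15, 18, 21, 24, 27, 30, 33, 36, 39, 42, 45, 48, 51} in (ℤ_54, +):
(1) 0 ∈ H? Yes
(2) Closure: for all a,b ∈ H, (a+b) mod 54 ∈ H? Yes
(3) Inverses: for all a ∈ H, -a mod 54 ∈ H? Yes

Yes, H is a subgroup of ℤ_54


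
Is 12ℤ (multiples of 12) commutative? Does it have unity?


12ℤ is a commutative ring under +,× but has no multiplicative identity (1 ∉ 12ℤ); it has no zero divisors, but without unity it is not an integral domain
Commutative: Yes
Integral domain: No
Has unity: No

12ℤ (multiples of 12): Commutative=Yes, Unity=No


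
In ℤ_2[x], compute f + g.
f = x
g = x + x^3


Add coefficients mod 2:
x^0: 0 + 0 = 0 (mod 2)
x^1: 1 + 1 = 0 (mod 2)
x^2: 0 + 0 = 0 (mod 2)
x^3: 0 + 1 = 1 (mod 2)
Result: x^3

f + g = x^3


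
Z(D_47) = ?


Z(G) = {g ∈ G | gx = xg for all x ∈ G}
For odd n, Z(D_n) = {e}: no nontrivial rotation commutes with all reflections

Z(D_47) = {e}


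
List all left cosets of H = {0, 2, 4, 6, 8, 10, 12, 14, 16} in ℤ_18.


H = {0, 2, 4, 6, 8, 10, 12, 14, 16}, |H| = 9
Number of cosets = |G|/|H| = 18/9 = 2
0 + H = {0, 2, 4, 6, 8, 10, 12, 14, 16}
1 + H = {1, 3, 5, 7, 9, 11, 13, 15, 17}

Cosets: 0+H={0,2,4,6,8,10,12,14,16}; 1+H={1,3,5,7,9,11,13,15,17}


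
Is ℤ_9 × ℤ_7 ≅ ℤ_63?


Comparing ℤ_9 × ℤ_7 and ℤ_63:
gcd(9,7) = 1, so ℤ_9 × ℤ_7 ≅ ℤ_63 (CRT)

Yes, ℤ_9 × ℤ_7 ≅ ℤ_63


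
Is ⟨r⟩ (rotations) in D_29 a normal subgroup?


H = ⟨r⟩ (rotations) in D_29
The rotation subgroup ⟨r⟩ has index 2 in D_29, so it is normal

Yes, normal subgroup


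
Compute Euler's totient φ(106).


Factor n: 106 = 2 × 53
φ(n) = n · ∏(1 - 1/p) over distinct primes p | n
φ(106) = 106 · (1 - 1/2) · (1 - 1/53) = 52

φ(106) = 52


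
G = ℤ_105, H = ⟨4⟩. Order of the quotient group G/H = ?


|⟨4⟩| = n / gcd(4, 105) = 105 / 1 = 105
H is normal (ℤ_105 is abelian).
|G/H| = |G| / |H| = 105 / 105 = 1

|G/H| = 1


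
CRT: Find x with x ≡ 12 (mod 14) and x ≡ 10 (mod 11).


m₁ = 14, m₂ = 11, gcd = 1, so CRT applies. M = m₁·m₂ = 154
Let M₁ = M/m₁ = 11, M₂ = M/m₂ = 14
Find y₁ ≡ M₁⁻¹ (mod m₁): 11⁻¹ ≡ 9 (mod 14)
Find y₂ ≡ M₂⁻¹ (mod m₂): 14⁻¹ ≡ 4 (mod 11)
x = a₁·M₁·y₁ + a₂·M₂·y₂ = 12·11·9 + 10·14·4 = 1748
Reduce mod 154: x ≡ 54
Check: 54 mod 14 = 12 ✓, 54 mod 11 = 10 ✓

x ≡ 54 (mod 154)


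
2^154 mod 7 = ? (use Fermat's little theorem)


Fermat's little theorem: if p is prime and gcd(a,p)=1, then a^(p-1) ≡ 1 (mod p)
p = 7 is prime, gcd(2,7) = 1
Reduce exponent: 154 mod 6 = 4
So 2^154 ≡ 2^4 (mod 7)
2^4 mod 7 = 2

2^154 ≡ 2 (mod 7)


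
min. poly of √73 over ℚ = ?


√73 satisfies x² - 73 = 0, irreducible over ℚ since 73 is squarefree

Minimal polynomial: x² - 73


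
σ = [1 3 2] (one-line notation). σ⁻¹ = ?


To find σ⁻¹, swap domain and range:
σ(1) = 1 → σ⁻¹(1) = 1
σ(2) = 3 → σ⁻¹(3) = 2
σ(3) = 2 → σ⁻¹(2) = 3

σ⁻¹ = [1 3 2]


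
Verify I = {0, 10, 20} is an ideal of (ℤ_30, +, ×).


Check ideal conditions for I = {0, 10, 20} in ℤ_30:
(1) I is an additive subgroup? Yes
(2) For r ∈ ℤ_30 and a ∈ I: r·a ∈ I? Yes

Yes, I is an ideal of ℤ_30


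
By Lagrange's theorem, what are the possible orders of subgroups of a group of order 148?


Lagrange's theorem: |H| divides |G|
|G| = 148
Divisors of 148: 1, 2, 4, 37, 74, 148

Possible subgroup orders: {1, 2, 4, 37, 74, 148}


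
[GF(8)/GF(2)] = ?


GF(8) = GF(2^3), so the extension degree is 3

[GF(8)/GF(2)] = 3


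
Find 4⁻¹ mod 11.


Use the extended Euclidean algorithm to write 1 = 4·s + 11·t; then s mod 11 is the inverse.
Euclidean algorithm:
  4 = 0·11 + 4
  11 = 2·4 + 3
  4 = 1·3 + 1
  3 = 3·1 + 0
gcd(4,11) = 1
Back-substitution gives: 4·(3) + 11·(-1) = 1
So 4⁻¹ ≡ 3 ≡ 3 (mod 11)
Check: 4 × 3 = 12 ≡ 1 (mod 11) ✓

4⁻¹ ≡ 3 (mod 11)


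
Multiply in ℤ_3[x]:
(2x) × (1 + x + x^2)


Expand and collect like terms; reduce coefficients mod 3:
x^0: 0·1 = 0 ≡ 0 (mod 3)
x^1: 0·1 + 2·1 = 2 ≡ 2 (mod 3)
x^2: 0·1 + 2·1 = 2 ≡ 2 (mod 3)
x^3: 2·1 = 2 ≡ 2 (mod 3)
Result: 2x + 2x^2 + 2x^3

f · g = 2x + 2x^2 + 2x^3


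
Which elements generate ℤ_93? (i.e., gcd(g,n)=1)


g generates ℤ_n iff gcd(g,n) = 1
Prime factors of 93: 3, 31
Generators are g ∈ {1,...,92} not divisible by any of these primes.
Generators: {1, 2, 4, 5, 7, 8, 10, 11, 13, 14, 16, 17, 19, 20, 22, 23, 25, 26, 28, 29, 32, 34, 35, 37, 38, 40, 41, 43, 44, 46, 47, 49, 50, 52, 53, 55, 56, 58, 59, 61, 64, 65, 67, 68, 70, 71, 73, 74, 76, 77, 79, 80, 82, 83, 85, 86, 88, 89, 91, 92}
Number of generators = φ(93) = 60

Generators of ℤ_93 = {1, 2, 4, 5, 7, 8, 10, 11, 13, 14, 16, 17, 19, 20, 22, 23, 25, 26, 28, 29, 32, 34, 35, 37, 38, 40, 41, 43, 44, 46, 47, 49, 50, 52, 53, 55, 56, 58, 59, 61, 64, 65, 67, 68, 70, 71, 73, 74, 76, 77, 79, 80, 82, 83, 85, 86, 88, 89, 91, 92}


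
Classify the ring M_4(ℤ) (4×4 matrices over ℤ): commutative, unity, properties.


Matrix multiplication is non-commutative for n ≥ 2; the identity matrix I is the unity; singular matrices give zero divisors, so not an integral domain
Commutative: No
Integral domain: No
Has unity: Yes

M_4(ℤ) (4×4 matrices over ℤ): Commutative=No, Unity=Yes


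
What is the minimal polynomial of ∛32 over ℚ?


∛32 satisfies x³ - 32 = 0, irreducible over ℚ (no rational root; 32 is not a perfect cube)

Minimal polynomial: x³ - 32


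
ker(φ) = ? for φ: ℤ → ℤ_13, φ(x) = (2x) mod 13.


Kernel = preimage of identity
ker(φ) = {x ∈ ℤ : 2x ≡ 0 (mod 13)}. gcd(2,13) = 1, so 2x ≡ 0 (mod 13) ⟺ x ≡ 0 (mod 13/1 = 13). Hence ker(φ) = 13ℤ

ker(φ) = 13ℤ


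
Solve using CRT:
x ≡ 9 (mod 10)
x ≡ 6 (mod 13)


m₁ = 10, m₂ = 13, gcd = 1, so CRT applies. M = m₁·m₂ = 130
Let M₁ = M/m₁ = 13, M₂ = M/m₂ = 10
Find y₁ ≡ M₁⁻¹ (mod m₁): 13⁻¹ ≡ 7 (mod 10)
Find y₂ ≡ M₂⁻¹ (mod m₂): 10⁻¹ ≡ 4 (mod 13)
x = a₁·M₁·y₁ + a₂·M₂·y₂ = 9·13·7 + 6·10·4 = 1059
Reduce mod 130: x ≡ 19
Check: 19 mod 10 = 9 ✓, 19 mod 13 = 6 ✓

x ≡ 19 (mod 130)


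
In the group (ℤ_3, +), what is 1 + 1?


Operation: addition mod 3
1 + 1 = (a + b) mod 3 with a = 1, b = 1

1 + 1 = 2


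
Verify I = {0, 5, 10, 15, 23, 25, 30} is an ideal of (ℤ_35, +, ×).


Check ideal conditions for I = {0, 5, 10, 15, 23, 25, 30} in ℤ_35:
(1) I is an additive subgroup? No
(2) For r ∈ ℤ_35 and a ∈ I: r·a ∈ I? No  [counterexample: r=2, a=10, r·a mod 35 = 20 ∉ I]

No, I is not an ideal of ℤ_35


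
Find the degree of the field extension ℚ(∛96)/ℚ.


∛96 has minimal polynomial x³ - 96 (irreducible over ℚ since 96 is not a perfect cube)

[ℚ(∛96)/ℚ] = 3


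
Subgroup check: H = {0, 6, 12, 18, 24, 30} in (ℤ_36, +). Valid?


Subgroup test for H = {0, 6, 12, 18, 24, 30} in (ℤ_36, +):
(1) 0 ∈ H? Yes
(2) Closure: for all a,b ∈ H, (a+b) mod 36 ∈ H? Yes
(3) Inverses: for all a ∈ H, -a mod 36 ∈ H? Yes

Yes, H is a subgroup of ℤ_36


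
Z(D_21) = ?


Z(G) = {g ∈ G | gx = xg for all x ∈ G}
For odd n, Z(D_n) = {e}: no nontrivial rotation commutes with all reflections

Z(D_21) = {e}


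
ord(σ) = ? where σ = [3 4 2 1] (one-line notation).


Cycle decomposition: (1 3 2 4)
Cycle lengths: 4
Order = lcm(4) = 4

ord(σ) = 4


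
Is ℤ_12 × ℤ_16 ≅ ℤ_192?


Comparing ℤ_12 × ℤ_16 and ℤ_192:
gcd(12,16) = 4 ≠ 1. Max element order in ℤ_12×ℤ_16 is lcm(12,16) = 48 < 192, so it has no element of order 192

No, ℤ_12 × ℤ_16 ≇ ℤ_192


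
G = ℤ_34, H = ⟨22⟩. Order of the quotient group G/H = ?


|⟨22⟩| = n / gcd(22, 34) = 34 / 2 = 17
H is normal (ℤ_34 is abelian).
|G/H| = |G| / |H| = 34 / 17 = 2

|G/H| = 2


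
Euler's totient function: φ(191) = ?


Factor n: 191 = 191
φ(n) = n · ∏(1 - 1/p) over distinct primes p | n
φ(191) = 191 · (1 - 1/191) = 190

φ(191) = 190


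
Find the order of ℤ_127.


ℤ_n has n elements.

|ℤ_127| = 127


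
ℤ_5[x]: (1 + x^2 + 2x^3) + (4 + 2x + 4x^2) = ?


Add coefficients mod 5:
x^0: 1 + 4 = 0 (mod 5)
x^1: 0 + 2 = 2 (mod 5)
x^2: 1 + 4 = 0 (mod 5)
x^3: 2 + 0 = 2 (mod 5)
Result: 2x + 2x^3

f + g = 2x + 2x^3


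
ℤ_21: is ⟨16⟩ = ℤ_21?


g generates ℤ_n iff gcd(g, n) = 1
gcd(16, 21) = 1
Since gcd = 1, 16 is a generator.

Yes, 16 generates ℤ_21


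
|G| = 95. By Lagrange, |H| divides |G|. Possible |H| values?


Lagrange's theorem: |H| divides |G|
|G| = 95
Divisors of 95: 1, 5, 19, 95

Possible subgroup orders: {1, 5, 19, 95}


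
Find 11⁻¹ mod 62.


Use the extended Euclidean algorithm to write 1 = 11·s + 62·t; then s mod 62 is the inverse.
Euclidean algorithm:
  11 = 0·62 + 11
  62 = 5·11 + 7
  11 = 1·7 + 4
  7 = 1·4 + 3
  4 = 1·3 + 1
  3 = 3·1 + 0
gcd(11,62) = 1
Back-substitution gives: 11·(17) + 62·(-3) = 1
So 11⁻¹ ≡ 17 ≡ 17 (mod 62)
Check: 11 × 17 = 187 ≡ 1 (mod 62) ✓

11⁻¹ ≡ 17 (mod 62)


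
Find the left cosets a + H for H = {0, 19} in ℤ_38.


H = {0, 19}, |H| = 2
Number of cosets = |G|/|H| = 38/2 = 19
0 + H = {0, 19}
1 + H = {1, 20}
2 + H = {2, 21}
3 + H = {3, 22}
4 + H = {4, 23}
5 + H = {5, 24}
6 + H = {6, 25}
7 + H = {7, 26}
8 + H = {8, 27}
9 + H = {9, 28}
10 + H = {10, 29}
11 + H = {11, 30}
12 + H = {12, 31}
13 + H = {13, 32}
14 + H = {14, 33}
15 + H = {15, 34}
16 + H = {16, 35}
17 + H = {17, 36}
18 + H = {18, 37}

Cosets: 0+H={0,19}; 1+H={1,20}; 2+H={2,21}; 3+H={3,22}; 4+H={4,23}; 5+H={5,24}; 6+H={6,25}; 7+H={7,26}; 8+H={8,27}; 9+H={9,28}; 10+H={10,29}; 11+H={11,30}; 12+H={12,31}; 13+H={13,32}; 14+H={14,33}; 15+H={15,34}; 16+H={16,35}; 17+H={17,36}; 18+H={18,37}


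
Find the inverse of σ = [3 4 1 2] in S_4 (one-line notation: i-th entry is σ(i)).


To find σ⁻¹, swap domain and range:
σ(1) = 3 → σ⁻¹(3) = 1
σ(2) = 4 → σ⁻¹(4) = 2
σ(3) = 1 → σ⁻¹(1) = 3
σ(4) = 2 → σ⁻¹(2) = 4

σ⁻¹ = [3 4 1 2]


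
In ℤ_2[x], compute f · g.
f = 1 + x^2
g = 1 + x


Expand and collect like terms; reduce coefficients mod 2:
x^0: 1·1 = 1 ≡ 1 (mod 2)
x^1: 1·1 + 0·1 = 1 ≡ 1 (mod 2)
x^2: 0·1 + 1·1 = 1 ≡ 1 (mod 2)
x^3: 1·1 = 1 ≡ 1 (mod 2)
Result: 1 + x + x^2 + x^3

f · g = 1 + x + x^2 + x^3


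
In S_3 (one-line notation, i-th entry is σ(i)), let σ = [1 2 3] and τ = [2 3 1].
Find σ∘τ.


σ∘τ: apply τ first, then σ
1 →τ 2 →σ 2
2 →τ 3 →σ 3
3 →τ 1 →σ 1

σ∘τ = [2 3 1]


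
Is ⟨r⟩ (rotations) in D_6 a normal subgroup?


H = ⟨r⟩ (rotations) in D_6
The rotation subgroup ⟨r⟩ has index 2 in D_6, so it is normal

Yes, normal subgroup


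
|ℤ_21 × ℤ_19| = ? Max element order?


|ℤ_21 × ℤ_19| = 21 × 19 = 399
Max element order = lcm(21,19) = 399
Cyclic? Yes (gcd=1)

|ℤ_21×ℤ_19| = 399, max element order = 399


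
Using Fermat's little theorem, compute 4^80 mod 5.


Fermat's little theorem: if p is prime and gcd(a,p)=1, then a^(p-1) ≡ 1 (mod p)
p = 5 is prime, gcd(4,5) = 1
Reduce exponent: 80 mod 4 = 0
So 4^80 ≡ 4^0 (mod 5)
4^0 = 1

4^80 ≡ 1 (mod 5)


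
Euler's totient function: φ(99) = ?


Factor n: 99 = 3^2 × 11
φ(n) = n · ∏(1 - 1/p) over distinct primes p | n
φ(99) = 99 · (1 - 1/3) · (1 - 1/11) = 60

φ(99) = 60


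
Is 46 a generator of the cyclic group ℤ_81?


g generates ℤ_n iff gcd(g, n) = 1
gcd(46, 81) = 1
Since gcd = 1, 46 is a generator.

Yes, 46 generates ℤ_81


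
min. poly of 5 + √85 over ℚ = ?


Let α = 5 + √85. Then α - 5 = √85, so (α - 5)² = 85, giving α² - 10α - 60 = 0. Degree 2 and α ∉ ℚ, so this is the minimal polynomial.

Minimal polynomial: x² - 10x - 60


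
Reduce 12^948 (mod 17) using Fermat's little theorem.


Fermat's little theorem: if p is prime and gcd(a,p)=1, then a^(p-1) ≡ 1 (mod p)
p = 17 is prime, gcd(12,17) = 1
Reduce exponent: 948 mod 16 = 4
So 12^948 ≡ 12^4 (mod 17)
12^4 mod 17 = 13

12^948 ≡ 13 (mod 17)
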